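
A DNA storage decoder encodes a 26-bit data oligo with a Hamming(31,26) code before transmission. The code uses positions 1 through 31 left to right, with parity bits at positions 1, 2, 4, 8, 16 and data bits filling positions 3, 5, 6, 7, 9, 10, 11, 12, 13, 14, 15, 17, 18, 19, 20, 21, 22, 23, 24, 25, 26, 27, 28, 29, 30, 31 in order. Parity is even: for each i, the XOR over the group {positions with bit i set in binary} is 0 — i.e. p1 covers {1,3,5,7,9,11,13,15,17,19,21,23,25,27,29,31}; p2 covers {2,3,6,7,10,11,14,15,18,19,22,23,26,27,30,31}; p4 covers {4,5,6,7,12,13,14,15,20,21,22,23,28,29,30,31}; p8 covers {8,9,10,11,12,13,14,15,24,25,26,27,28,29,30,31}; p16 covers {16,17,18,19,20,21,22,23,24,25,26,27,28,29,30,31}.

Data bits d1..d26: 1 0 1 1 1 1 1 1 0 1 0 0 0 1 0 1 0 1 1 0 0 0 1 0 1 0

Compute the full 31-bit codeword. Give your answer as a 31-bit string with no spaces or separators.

Place data at non-parity positions: p1 p2 1 p4 0 1 1 p8 1 1 1 1 0 1 0 p16 0 0 1 0 1 0 1 1 0 0 0 1 0 1 0
p1 (pos 1,3,5,7,9,11,13,15,17,19,21,23,25,27,29,31): XOR of data positions = 1⊕0⊕1⊕1⊕1⊕0⊕0⊕0⊕1⊕1⊕1⊕0⊕0⊕0⊕0 = 1
p2 (pos 2,3,6,7,10,11,14,15,18,19,22,23,26,27,30,31): XOR of data positions = 1⊕1⊕1⊕1⊕1⊕1⊕0⊕0⊕1⊕0⊕1⊕0⊕0⊕1⊕0 = 1
p4 (pos 4,5,6,7,12,13,14,15,20,21,22,23,28,29,30,31): XOR of data positions = 0⊕1⊕1⊕1⊕0⊕1⊕0⊕0⊕1⊕0⊕1⊕1⊕0⊕1⊕0 = 0
p8 (pos 8,9,10,11,12,13,14,15,24,25,26,27,28,29,30,31): XOR of data positions = 1⊕1⊕1⊕1⊕0⊕1⊕0⊕1⊕0⊕0⊕0⊕1⊕0⊕1⊕0 = 0
p16 (pos 16,17,18,19,20,21,22,23,24,25,26,27,28,29,30,31): XOR of data positions = 0⊕0⊕1⊕0⊕1⊕0⊕1⊕1⊕0⊕0⊕0⊕1⊕0⊕1⊕0 = 0
Codeword: 1110011011110100001010110001010

1110011011110100001010110001010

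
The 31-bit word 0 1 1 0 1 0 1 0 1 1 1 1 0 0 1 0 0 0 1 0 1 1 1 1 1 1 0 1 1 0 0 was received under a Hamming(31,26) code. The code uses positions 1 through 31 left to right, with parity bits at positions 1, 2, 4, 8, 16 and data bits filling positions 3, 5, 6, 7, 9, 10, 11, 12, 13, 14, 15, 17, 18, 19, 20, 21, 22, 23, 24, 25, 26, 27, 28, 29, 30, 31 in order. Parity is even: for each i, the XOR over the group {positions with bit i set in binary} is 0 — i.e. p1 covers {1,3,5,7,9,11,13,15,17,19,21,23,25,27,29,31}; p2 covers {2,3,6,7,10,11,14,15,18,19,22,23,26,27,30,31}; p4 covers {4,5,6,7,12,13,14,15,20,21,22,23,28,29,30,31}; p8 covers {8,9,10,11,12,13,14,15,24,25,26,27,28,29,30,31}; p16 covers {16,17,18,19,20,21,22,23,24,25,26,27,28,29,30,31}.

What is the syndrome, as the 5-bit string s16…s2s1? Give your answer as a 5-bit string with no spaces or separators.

10101

s1 (pos 1,3,5,7,9,11,13,15,17,19,21,23,25,27,29,31): 0⊕1⊕1⊕1⊕1⊕1⊕0⊕1⊕0⊕1⊕1⊕1⊕1⊕0⊕1⊕0 = 1
s2 (pos 2,3,6,7,10,11,14,15,18,19,22,23,26,27,30,31): 1⊕1⊕0⊕1⊕1⊕1⊕0⊕1⊕0⊕1⊕1⊕1⊕1⊕0⊕0⊕0 = 0
s4 (pos 4,5,6,7,12,13,14,15,20,21,22,23,28,29,30,31): 0⊕1⊕0⊕1⊕1⊕0⊕0⊕1⊕0⊕1⊕1⊕1⊕1⊕1⊕0⊕0 = 1
s8 (pos 8,9,10,11,12,13,14,15,24,25,26,27,28,29,30,31): 0⊕1⊕1⊕1⊕1⊕0⊕0⊕1⊕1⊕1⊕1⊕0⊕1⊕1⊕0⊕0 = 0
s16 (pos 16,17,18,19,20,21,22,23,24,25,26,27,28,29,30,31): 0⊕0⊕0⊕1⊕0⊕1⊕1⊕1⊕1⊕1⊕1⊕0⊕1⊕1⊕0⊕0 = 1
Syndrome s16…s1 = 10101 → error at position 21.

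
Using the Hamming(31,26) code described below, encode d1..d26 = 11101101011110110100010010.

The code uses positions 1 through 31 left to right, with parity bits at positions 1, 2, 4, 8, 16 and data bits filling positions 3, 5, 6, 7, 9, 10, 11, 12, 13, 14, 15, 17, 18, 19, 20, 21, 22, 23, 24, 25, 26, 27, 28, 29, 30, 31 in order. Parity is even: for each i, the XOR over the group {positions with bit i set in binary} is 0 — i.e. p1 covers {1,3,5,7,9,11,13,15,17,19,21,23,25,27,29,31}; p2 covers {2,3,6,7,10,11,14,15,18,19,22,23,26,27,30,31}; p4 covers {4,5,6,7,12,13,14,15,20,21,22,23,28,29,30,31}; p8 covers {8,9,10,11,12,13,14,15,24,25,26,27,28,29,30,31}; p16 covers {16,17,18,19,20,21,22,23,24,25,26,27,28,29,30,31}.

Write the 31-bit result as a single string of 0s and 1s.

Place data at non-parity positions: p1 p2 1 p4 1 1 0 p8 1 1 0 1 0 1 1 p16 1 1 0 1 1 0 1 0 0 0 1 0 0 1 0
p1 (pos 1,3,5,7,9,11,13,15,17,19,21,23,25,27,29,31): XOR of data positions = 1⊕1⊕0⊕1⊕0⊕0⊕1⊕1⊕0⊕1⊕1⊕0⊕1⊕0⊕0 = 0
p2 (pos 2,3,6,7,10,11,14,15,18,19,22,23,26,27,30,31): XOR of data positions = 1⊕1⊕0⊕1⊕0⊕1⊕1⊕1⊕0⊕0⊕1⊕0⊕1⊕1⊕0 = 1
p4 (pos 4,5,6,7,12,13,14,15,20,21,22,23,28,29,30,31): XOR of data positions = 1⊕1⊕0⊕1⊕0⊕1⊕1⊕1⊕1⊕0⊕1⊕0⊕0⊕1⊕0 = 1
p8 (pos 8,9,10,11,12,13,14,15,24,25,26,27,28,29,30,31): XOR of data positions = 1⊕1⊕0⊕1⊕0⊕1⊕1⊕0⊕0⊕0⊕1⊕0⊕0⊕1⊕0 = 1
p16 (pos 16,17,18,19,20,21,22,23,24,25,26,27,28,29,30,31): XOR of data positions = 1⊕1⊕0⊕1⊕1⊕0⊕1⊕0⊕0⊕0⊕1⊕0⊕0⊕1⊕0 = 1
Codeword: 0111110111010111110110100010010

0111110111010111110110100010010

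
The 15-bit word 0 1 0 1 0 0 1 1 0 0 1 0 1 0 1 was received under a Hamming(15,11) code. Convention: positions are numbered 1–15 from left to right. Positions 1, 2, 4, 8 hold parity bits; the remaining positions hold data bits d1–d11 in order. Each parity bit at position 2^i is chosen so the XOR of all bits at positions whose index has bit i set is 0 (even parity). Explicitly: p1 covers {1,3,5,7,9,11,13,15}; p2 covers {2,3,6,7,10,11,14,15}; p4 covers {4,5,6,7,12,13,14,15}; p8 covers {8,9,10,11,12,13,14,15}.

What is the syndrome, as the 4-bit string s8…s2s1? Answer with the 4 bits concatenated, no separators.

s1 (pos 1,3,5,7,9,11,13,15): 0⊕0⊕0⊕1⊕0⊕1⊕1⊕1 = 0
s2 (pos 2,3,6,7,10,11,14,15): 1⊕0⊕0⊕1⊕0⊕1⊕0⊕1 = 0
s4 (pos 4,5,6,7,12,13,14,15): 1⊕0⊕0⊕1⊕0⊕1⊕0⊕1 = 0
s8 (pos 8,9,10,11,12,13,14,15): 1⊕0⊕0⊕1⊕0⊕1⊕0⊕1 = 0
Syndrome s8…s1 = 0000 → no error.

0000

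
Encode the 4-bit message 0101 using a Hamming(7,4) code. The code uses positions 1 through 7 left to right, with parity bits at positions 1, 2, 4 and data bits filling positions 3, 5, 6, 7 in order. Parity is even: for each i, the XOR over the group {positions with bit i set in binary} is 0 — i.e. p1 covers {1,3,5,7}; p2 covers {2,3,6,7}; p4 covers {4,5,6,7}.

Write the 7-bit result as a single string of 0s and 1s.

0100101

Place data at non-parity positions: p1 p2 0 p4 1 0 1
p1 (pos 1,3,5,7): XOR of data positions = 0⊕1⊕1 = 0
p2 (pos 2,3,6,7): XOR of data positions = 0⊕0⊕1 = 1
p4 (pos 4,5,6,7): XOR of data positions = 1⊕0⊕1 = 0
Codeword: 0100101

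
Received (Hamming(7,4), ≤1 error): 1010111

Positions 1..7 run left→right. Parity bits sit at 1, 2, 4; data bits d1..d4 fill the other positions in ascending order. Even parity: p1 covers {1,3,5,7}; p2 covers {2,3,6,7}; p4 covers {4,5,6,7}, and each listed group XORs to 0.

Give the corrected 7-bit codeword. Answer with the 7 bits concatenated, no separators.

s1 (pos 1,3,5,7): 1⊕1⊕1⊕1 = 0
s2 (pos 2,3,6,7): 0⊕1⊕1⊕1 = 1
s4 (pos 4,5,6,7): 0⊕1⊕1⊕1 = 1
Syndrome s4…s1 = 110 → error at position 6.
Flip position 6: 1010111 → 1010101

1010101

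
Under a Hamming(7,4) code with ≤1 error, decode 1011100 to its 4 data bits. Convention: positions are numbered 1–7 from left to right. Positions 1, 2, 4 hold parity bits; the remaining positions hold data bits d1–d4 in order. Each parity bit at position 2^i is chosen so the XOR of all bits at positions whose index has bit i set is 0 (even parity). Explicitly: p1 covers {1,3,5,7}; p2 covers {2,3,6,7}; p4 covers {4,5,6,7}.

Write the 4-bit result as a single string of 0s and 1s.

s1 (pos 1,3,5,7): 1⊕1⊕1⊕0 = 1
s2 (pos 2,3,6,7): 0⊕1⊕0⊕0 = 1
s4 (pos 4,5,6,7): 1⊕1⊕0⊕0 = 0
Syndrome s4…s1 = 011 → error at position 3.
Flip position 3: 1011100 → 1001100
Read data bits from positions 3,5,6,7: 0100

0100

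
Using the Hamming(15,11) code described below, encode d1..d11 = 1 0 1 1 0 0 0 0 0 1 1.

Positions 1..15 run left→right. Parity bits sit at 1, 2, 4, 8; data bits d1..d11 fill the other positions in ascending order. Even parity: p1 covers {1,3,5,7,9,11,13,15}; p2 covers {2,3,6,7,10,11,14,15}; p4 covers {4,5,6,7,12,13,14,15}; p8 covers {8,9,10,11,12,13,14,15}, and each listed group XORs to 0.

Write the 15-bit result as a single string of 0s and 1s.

111001100000011

Place data at non-parity positions: p1 p2 1 p4 0 1 1 p8 0 0 0 0 0 1 1
p1 (pos 1,3,5,7,9,11,13,15): XOR of data positions = 1⊕0⊕1⊕0⊕0⊕0⊕1 = 1
p2 (pos 2,3,6,7,10,11,14,15): XOR of data positions = 1⊕1⊕1⊕0⊕0⊕1⊕1 = 1
p4 (pos 4,5,6,7,12,13,14,15): XOR of data positions = 0⊕1⊕1⊕0⊕0⊕1⊕1 = 0
p8 (pos 8,9,10,11,12,13,14,15): XOR of data positions = 0⊕0⊕0⊕0⊕0⊕1⊕1 = 0
Codeword: 111001100000011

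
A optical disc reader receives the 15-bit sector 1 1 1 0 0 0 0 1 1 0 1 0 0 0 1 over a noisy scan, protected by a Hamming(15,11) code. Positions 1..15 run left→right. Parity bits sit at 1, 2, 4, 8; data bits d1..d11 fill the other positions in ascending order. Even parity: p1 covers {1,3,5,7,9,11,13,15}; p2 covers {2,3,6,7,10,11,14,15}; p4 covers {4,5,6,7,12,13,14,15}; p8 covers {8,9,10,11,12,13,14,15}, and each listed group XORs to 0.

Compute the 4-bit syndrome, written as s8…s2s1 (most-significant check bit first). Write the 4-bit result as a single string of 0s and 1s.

0101

s1 (pos 1,3,5,7,9,11,13,15): 1⊕1⊕0⊕0⊕1⊕1⊕0⊕1 = 1
s2 (pos 2,3,6,7,10,11,14,15): 1⊕1⊕0⊕0⊕0⊕1⊕0⊕1 = 0
s4 (pos 4,5,6,7,12,13,14,15): 0⊕0⊕0⊕0⊕0⊕0⊕0⊕1 = 1
s8 (pos 8,9,10,11,12,13,14,15): 1⊕1⊕0⊕1⊕0⊕0⊕0⊕1 = 0
Syndrome s8…s1 = 0101 → error at position 5.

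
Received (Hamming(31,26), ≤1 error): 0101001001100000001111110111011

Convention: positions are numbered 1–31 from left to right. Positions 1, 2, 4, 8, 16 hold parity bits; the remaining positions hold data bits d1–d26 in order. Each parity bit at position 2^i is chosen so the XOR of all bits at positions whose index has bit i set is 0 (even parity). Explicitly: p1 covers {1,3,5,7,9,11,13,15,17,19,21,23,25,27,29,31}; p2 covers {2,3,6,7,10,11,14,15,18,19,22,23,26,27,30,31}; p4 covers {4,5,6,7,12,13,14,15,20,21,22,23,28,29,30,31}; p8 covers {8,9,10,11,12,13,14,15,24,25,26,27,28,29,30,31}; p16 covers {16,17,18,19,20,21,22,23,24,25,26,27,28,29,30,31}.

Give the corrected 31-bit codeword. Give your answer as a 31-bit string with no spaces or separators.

s1 (pos 1,3,5,7,9,11,13,15,17,19,21,23,25,27,29,31): 0⊕0⊕0⊕1⊕0⊕1⊕0⊕0⊕0⊕1⊕1⊕1⊕0⊕1⊕0⊕1 = 1
s2 (pos 2,3,6,7,10,11,14,15,18,19,22,23,26,27,30,31): 1⊕0⊕0⊕1⊕1⊕1⊕0⊕0⊕0⊕1⊕1⊕1⊕1⊕1⊕1⊕1 = 1
s4 (pos 4,5,6,7,12,13,14,15,20,21,22,23,28,29,30,31): 1⊕0⊕0⊕1⊕0⊕0⊕0⊕0⊕1⊕1⊕1⊕1⊕1⊕0⊕1⊕1 = 1
s8 (pos 8,9,10,11,12,13,14,15,24,25,26,27,28,29,30,31): 0⊕0⊕1⊕1⊕0⊕0⊕0⊕0⊕1⊕0⊕1⊕1⊕1⊕0⊕1⊕1 = 0
s16 (pos 16,17,18,19,20,21,22,23,24,25,26,27,28,29,30,31): 0⊕0⊕0⊕1⊕1⊕1⊕1⊕1⊕1⊕0⊕1⊕1⊕1⊕0⊕1⊕1 = 1
Syndrome s16…s1 = 10111 → error at position 23.
Flip position 23: 0101001001100000001111110111011 → 0101001001100000001111010111011

0101001001100000001111010111011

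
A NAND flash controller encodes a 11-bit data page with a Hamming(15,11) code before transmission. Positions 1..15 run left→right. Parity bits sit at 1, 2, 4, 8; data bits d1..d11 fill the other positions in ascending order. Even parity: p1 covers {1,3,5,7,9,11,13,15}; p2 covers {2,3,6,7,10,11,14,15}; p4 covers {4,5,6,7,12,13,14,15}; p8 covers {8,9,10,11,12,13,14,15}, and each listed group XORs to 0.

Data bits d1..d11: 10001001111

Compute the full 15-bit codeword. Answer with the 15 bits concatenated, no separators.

011000011001111

Place data at non-parity positions: p1 p2 1 p4 0 0 0 p8 1 0 0 1 1 1 1
p1 (pos 1,3,5,7,9,11,13,15): XOR of data positions = 1⊕0⊕0⊕1⊕0⊕1⊕1 = 0
p2 (pos 2,3,6,7,10,11,14,15): XOR of data positions = 1⊕0⊕0⊕0⊕0⊕1⊕1 = 1
p4 (pos 4,5,6,7,12,13,14,15): XOR of data positions = 0⊕0⊕0⊕1⊕1⊕1⊕1 = 0
p8 (pos 8,9,10,11,12,13,14,15): XOR of data positions = 1⊕0⊕0⊕1⊕1⊕1⊕1 = 1
Codeword: 011000011001111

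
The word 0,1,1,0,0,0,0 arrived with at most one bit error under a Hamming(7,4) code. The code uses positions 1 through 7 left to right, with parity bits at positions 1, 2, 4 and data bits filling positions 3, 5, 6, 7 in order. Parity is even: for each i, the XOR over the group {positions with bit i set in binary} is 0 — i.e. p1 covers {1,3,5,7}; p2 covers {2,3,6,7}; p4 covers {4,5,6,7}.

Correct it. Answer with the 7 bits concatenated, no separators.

1110000

s1 (pos 1,3,5,7): 0⊕1⊕0⊕0 = 1
s2 (pos 2,3,6,7): 1⊕1⊕0⊕0 = 0
s4 (pos 4,5,6,7): 0⊕0⊕0⊕0 = 0
Syndrome s4…s1 = 001 → error at position 1.
Flip position 1: 0110000 → 1110000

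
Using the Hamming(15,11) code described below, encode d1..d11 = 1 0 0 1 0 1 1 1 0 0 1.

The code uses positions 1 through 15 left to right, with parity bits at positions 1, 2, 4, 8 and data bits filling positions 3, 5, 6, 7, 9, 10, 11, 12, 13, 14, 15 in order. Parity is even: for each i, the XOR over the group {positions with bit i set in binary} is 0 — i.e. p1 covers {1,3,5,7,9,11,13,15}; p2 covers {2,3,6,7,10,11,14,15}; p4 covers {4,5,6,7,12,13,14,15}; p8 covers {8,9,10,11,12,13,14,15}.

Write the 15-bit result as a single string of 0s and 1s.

Place data at non-parity positions: p1 p2 1 p4 0 0 1 p8 0 1 1 1 0 0 1
p1 (pos 1,3,5,7,9,11,13,15): XOR of data positions = 1⊕0⊕1⊕0⊕1⊕0⊕1 = 0
p2 (pos 2,3,6,7,10,11,14,15): XOR of data positions = 1⊕0⊕1⊕1⊕1⊕0⊕1 = 1
p4 (pos 4,5,6,7,12,13,14,15): XOR of data positions = 0⊕0⊕1⊕1⊕0⊕0⊕1 = 1
p8 (pos 8,9,10,11,12,13,14,15): XOR of data positions = 0⊕1⊕1⊕1⊕0⊕0⊕1 = 0
Codeword: 011100100111001

011100100111001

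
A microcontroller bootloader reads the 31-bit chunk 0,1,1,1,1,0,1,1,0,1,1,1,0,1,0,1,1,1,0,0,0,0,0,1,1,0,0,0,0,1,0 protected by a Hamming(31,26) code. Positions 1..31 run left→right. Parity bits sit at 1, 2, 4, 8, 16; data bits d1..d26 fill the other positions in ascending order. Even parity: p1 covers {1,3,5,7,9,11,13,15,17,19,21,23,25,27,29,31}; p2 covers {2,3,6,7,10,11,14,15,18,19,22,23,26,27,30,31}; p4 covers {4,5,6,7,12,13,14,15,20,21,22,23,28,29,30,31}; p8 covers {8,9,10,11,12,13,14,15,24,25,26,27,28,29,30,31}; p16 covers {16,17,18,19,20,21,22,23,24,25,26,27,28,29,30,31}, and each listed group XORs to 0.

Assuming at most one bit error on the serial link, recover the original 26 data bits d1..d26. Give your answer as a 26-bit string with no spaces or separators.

11010111010110000011000010

s1 (pos 1,3,5,7,9,11,13,15,17,19,21,23,25,27,29,31): 0⊕1⊕1⊕1⊕0⊕1⊕0⊕0⊕1⊕0⊕0⊕0⊕1⊕0⊕0⊕0 = 0
s2 (pos 2,3,6,7,10,11,14,15,18,19,22,23,26,27,30,31): 1⊕1⊕0⊕1⊕1⊕1⊕1⊕0⊕1⊕0⊕0⊕0⊕0⊕0⊕1⊕0 = 0
s4 (pos 4,5,6,7,12,13,14,15,20,21,22,23,28,29,30,31): 1⊕1⊕0⊕1⊕1⊕0⊕1⊕0⊕0⊕0⊕0⊕0⊕0⊕0⊕1⊕0 = 0
s8 (pos 8,9,10,11,12,13,14,15,24,25,26,27,28,29,30,31): 1⊕0⊕1⊕1⊕1⊕0⊕1⊕0⊕1⊕1⊕0⊕0⊕0⊕0⊕1⊕0 = 0
s16 (pos 16,17,18,19,20,21,22,23,24,25,26,27,28,29,30,31): 1⊕1⊕1⊕0⊕0⊕0⊕0⊕0⊕1⊕1⊕0⊕0⊕0⊕0⊕1⊕0 = 0
Syndrome s16…s1 = 00000 → no error.
Read data bits from positions 3,5,6,7,9,10,11,12,13,14,15,17,18,19,20,21,22,23,24,25,26,27,28,29,30,31: 11010111010110000011000010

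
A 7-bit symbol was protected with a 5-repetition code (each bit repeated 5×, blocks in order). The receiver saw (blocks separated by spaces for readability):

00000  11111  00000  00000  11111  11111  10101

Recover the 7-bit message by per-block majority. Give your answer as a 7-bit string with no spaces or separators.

Block 1 (00000): 0 ones → 0
Block 2 (11111): 5 ones → 1
Block 3 (00000): 0 ones → 0
Block 4 (00000): 0 ones → 0
Block 5 (11111): 5 ones → 1
Block 6 (11111): 5 ones → 1
Block 7 (10101): 3 ones → 1

0100111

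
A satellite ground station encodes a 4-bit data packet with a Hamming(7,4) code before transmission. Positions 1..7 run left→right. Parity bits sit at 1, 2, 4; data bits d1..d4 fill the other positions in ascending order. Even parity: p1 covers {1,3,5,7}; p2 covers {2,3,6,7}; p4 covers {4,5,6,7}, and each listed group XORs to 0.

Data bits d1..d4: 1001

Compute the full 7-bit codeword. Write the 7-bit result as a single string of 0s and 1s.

0011001

Place data at non-parity positions: p1 p2 1 p4 0 0 1
p1 (pos 1,3,5,7): XOR of data positions = 1⊕0⊕1 = 0
p2 (pos 2,3,6,7): XOR of data positions = 1⊕0⊕1 = 0
p4 (pos 4,5,6,7): XOR of data positions = 0⊕0⊕1 = 1
Codeword: 0011001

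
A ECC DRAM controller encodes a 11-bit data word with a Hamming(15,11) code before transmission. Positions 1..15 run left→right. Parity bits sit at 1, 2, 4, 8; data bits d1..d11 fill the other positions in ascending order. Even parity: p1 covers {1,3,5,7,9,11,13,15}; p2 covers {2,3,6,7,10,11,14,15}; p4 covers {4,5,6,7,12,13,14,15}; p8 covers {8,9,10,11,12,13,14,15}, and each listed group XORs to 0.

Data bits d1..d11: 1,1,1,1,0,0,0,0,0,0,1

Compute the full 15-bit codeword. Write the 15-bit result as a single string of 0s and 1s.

Place data at non-parity positions: p1 p2 1 p4 1 1 1 p8 0 0 0 0 0 0 1
p1 (pos 1,3,5,7,9,11,13,15): XOR of data positions = 1⊕1⊕1⊕0⊕0⊕0⊕1 = 0
p2 (pos 2,3,6,7,10,11,14,15): XOR of data positions = 1⊕1⊕1⊕0⊕0⊕0⊕1 = 0
p4 (pos 4,5,6,7,12,13,14,15): XOR of data positions = 1⊕1⊕1⊕0⊕0⊕0⊕1 = 0
p8 (pos 8,9,10,11,12,13,14,15): XOR of data positions = 0⊕0⊕0⊕0⊕0⊕0⊕1 = 1
Codeword: 001011110000001

001011110000001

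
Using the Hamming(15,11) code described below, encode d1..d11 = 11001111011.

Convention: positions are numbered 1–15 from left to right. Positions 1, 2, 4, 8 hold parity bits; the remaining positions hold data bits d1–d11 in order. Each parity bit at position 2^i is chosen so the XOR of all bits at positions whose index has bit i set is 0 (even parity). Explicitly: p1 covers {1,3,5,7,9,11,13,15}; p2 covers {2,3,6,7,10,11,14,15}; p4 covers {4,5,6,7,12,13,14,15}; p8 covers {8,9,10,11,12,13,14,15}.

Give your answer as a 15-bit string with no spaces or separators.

111010001111011

Place data at non-parity positions: p1 p2 1 p4 1 0 0 p8 1 1 1 1 0 1 1
p1 (pos 1,3,5,7,9,11,13,15): XOR of data positions = 1⊕1⊕0⊕1⊕1⊕0⊕1 = 1
p2 (pos 2,3,6,7,10,11,14,15): XOR of data positions = 1⊕0⊕0⊕1⊕1⊕1⊕1 = 1
p4 (pos 4,5,6,7,12,13,14,15): XOR of data positions = 1⊕0⊕0⊕1⊕0⊕1⊕1 = 0
p8 (pos 8,9,10,11,12,13,14,15): XOR of data positions = 1⊕1⊕1⊕1⊕0⊕1⊕1 = 0
Codeword: 111010001111011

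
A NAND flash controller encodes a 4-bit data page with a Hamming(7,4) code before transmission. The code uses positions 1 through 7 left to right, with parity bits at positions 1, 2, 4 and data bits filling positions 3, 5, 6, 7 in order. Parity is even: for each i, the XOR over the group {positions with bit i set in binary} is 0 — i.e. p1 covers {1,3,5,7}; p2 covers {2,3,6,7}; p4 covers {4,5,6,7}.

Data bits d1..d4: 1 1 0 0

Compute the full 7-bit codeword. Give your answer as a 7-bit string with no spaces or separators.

0111100

Place data at non-parity positions: p1 p2 1 p4 1 0 0
p1 (pos 1,3,5,7): XOR of data positions = 1⊕1⊕0 = 0
p2 (pos 2,3,6,7): XOR of data positions = 1⊕0⊕0 = 1
p4 (pos 4,5,6,7): XOR of data positions = 1⊕0⊕0 = 1
Codeword: 0111100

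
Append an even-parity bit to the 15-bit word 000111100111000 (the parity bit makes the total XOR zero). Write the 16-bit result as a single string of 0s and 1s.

0001111001110001

XOR of the 15 data bits: 0⊕0⊕0⊕1⊕1⊕1⊕1⊕0⊕0⊕1⊕1⊕1⊕0⊕0⊕0 = 1
Parity bit = 1 (so all 16 bits XOR to 0).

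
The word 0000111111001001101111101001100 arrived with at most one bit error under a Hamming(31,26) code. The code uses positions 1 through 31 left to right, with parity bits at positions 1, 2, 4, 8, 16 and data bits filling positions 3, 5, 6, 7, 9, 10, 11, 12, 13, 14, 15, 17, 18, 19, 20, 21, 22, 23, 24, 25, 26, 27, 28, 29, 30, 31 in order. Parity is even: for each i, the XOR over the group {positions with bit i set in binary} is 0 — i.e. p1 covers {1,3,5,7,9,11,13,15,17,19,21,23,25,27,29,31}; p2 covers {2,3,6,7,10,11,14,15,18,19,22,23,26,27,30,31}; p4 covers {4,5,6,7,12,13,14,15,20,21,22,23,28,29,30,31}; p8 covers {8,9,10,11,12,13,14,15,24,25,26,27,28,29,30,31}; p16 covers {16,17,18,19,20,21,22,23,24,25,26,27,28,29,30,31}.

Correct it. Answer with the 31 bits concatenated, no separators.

s1 (pos 1,3,5,7,9,11,13,15,17,19,21,23,25,27,29,31): 0⊕0⊕1⊕1⊕1⊕0⊕1⊕0⊕1⊕1⊕1⊕1⊕1⊕0⊕1⊕0 = 0
s2 (pos 2,3,6,7,10,11,14,15,18,19,22,23,26,27,30,31): 0⊕0⊕1⊕1⊕1⊕0⊕0⊕0⊕0⊕1⊕1⊕1⊕0⊕0⊕0⊕0 = 0
s4 (pos 4,5,6,7,12,13,14,15,20,21,22,23,28,29,30,31): 0⊕1⊕1⊕1⊕0⊕1⊕0⊕0⊕1⊕1⊕1⊕1⊕1⊕1⊕0⊕0 = 0
s8 (pos 8,9,10,11,12,13,14,15,24,25,26,27,28,29,30,31): 1⊕1⊕1⊕0⊕0⊕1⊕0⊕0⊕0⊕1⊕0⊕0⊕1⊕1⊕0⊕0 = 1
s16 (pos 16,17,18,19,20,21,22,23,24,25,26,27,28,29,30,31): 1⊕1⊕0⊕1⊕1⊕1⊕1⊕1⊕0⊕1⊕0⊕0⊕1⊕1⊕0⊕0 = 0
Syndrome s16…s1 = 01000 → error at position 8.
Flip position 8: 0000111111001001101111101001100 → 0000111011001001101111101001100

0000111011001001101111101001100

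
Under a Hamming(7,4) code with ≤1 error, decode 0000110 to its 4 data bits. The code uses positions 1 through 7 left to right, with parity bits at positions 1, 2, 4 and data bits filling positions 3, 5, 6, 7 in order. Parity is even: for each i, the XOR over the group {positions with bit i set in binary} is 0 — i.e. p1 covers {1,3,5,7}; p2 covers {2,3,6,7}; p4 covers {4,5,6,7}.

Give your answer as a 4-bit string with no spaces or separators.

s1 (pos 1,3,5,7): 0⊕0⊕1⊕0 = 1
s2 (pos 2,3,6,7): 0⊕0⊕1⊕0 = 1
s4 (pos 4,5,6,7): 0⊕1⊕1⊕0 = 0
Syndrome s4…s1 = 011 → error at position 3.
Flip position 3: 0000110 → 0010110
Read data bits from positions 3,5,6,7: 1110

1110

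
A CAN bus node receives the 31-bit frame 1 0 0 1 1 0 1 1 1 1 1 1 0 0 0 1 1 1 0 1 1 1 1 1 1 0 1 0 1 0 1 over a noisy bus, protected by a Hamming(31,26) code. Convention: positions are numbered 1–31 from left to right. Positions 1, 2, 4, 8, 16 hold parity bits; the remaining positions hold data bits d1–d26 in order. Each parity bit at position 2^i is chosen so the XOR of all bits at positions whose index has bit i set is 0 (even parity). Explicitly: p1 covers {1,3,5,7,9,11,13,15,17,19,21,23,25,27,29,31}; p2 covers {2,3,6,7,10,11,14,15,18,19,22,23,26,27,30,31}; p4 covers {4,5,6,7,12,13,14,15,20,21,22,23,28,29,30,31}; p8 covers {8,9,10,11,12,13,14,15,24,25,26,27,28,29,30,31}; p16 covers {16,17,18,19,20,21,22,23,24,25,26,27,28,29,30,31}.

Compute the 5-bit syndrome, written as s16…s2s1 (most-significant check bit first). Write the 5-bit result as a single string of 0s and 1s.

s1 (pos 1,3,5,7,9,11,13,15,17,19,21,23,25,27,29,31): 1⊕0⊕1⊕1⊕1⊕1⊕0⊕0⊕1⊕0⊕1⊕1⊕1⊕1⊕1⊕1 = 0
s2 (pos 2,3,6,7,10,11,14,15,18,19,22,23,26,27,30,31): 0⊕0⊕0⊕1⊕1⊕1⊕0⊕0⊕1⊕0⊕1⊕1⊕0⊕1⊕0⊕1 = 0
s4 (pos 4,5,6,7,12,13,14,15,20,21,22,23,28,29,30,31): 1⊕1⊕0⊕1⊕1⊕0⊕0⊕0⊕1⊕1⊕1⊕1⊕0⊕1⊕0⊕1 = 0
s8 (pos 8,9,10,11,12,13,14,15,24,25,26,27,28,29,30,31): 1⊕1⊕1⊕1⊕1⊕0⊕0⊕0⊕1⊕1⊕0⊕1⊕0⊕1⊕0⊕1 = 0
s16 (pos 16,17,18,19,20,21,22,23,24,25,26,27,28,29,30,31): 1⊕1⊕1⊕0⊕1⊕1⊕1⊕1⊕1⊕1⊕0⊕1⊕0⊕1⊕0⊕1 = 0
Syndrome s16…s1 = 00000 → no error.

00000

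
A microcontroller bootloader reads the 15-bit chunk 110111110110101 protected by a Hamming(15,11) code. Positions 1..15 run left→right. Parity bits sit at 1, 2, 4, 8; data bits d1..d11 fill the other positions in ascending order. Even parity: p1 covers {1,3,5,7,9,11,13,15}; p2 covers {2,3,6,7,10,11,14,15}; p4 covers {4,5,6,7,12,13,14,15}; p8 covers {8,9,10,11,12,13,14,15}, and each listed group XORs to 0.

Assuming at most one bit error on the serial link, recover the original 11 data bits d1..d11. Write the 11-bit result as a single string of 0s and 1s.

01110110101

s1 (pos 1,3,5,7,9,11,13,15): 1⊕0⊕1⊕1⊕0⊕1⊕1⊕1 = 0
s2 (pos 2,3,6,7,10,11,14,15): 1⊕0⊕1⊕1⊕1⊕1⊕0⊕1 = 0
s4 (pos 4,5,6,7,12,13,14,15): 1⊕1⊕1⊕1⊕0⊕1⊕0⊕1 = 0
s8 (pos 8,9,10,11,12,13,14,15): 1⊕0⊕1⊕1⊕0⊕1⊕0⊕1 = 1
Syndrome s8…s1 = 1000 → error at position 8.
Flip position 8: 110111110110101 → 110111100110101
Read data bits from positions 3,5,6,7,9,10,11,12,13,14,15: 01110110101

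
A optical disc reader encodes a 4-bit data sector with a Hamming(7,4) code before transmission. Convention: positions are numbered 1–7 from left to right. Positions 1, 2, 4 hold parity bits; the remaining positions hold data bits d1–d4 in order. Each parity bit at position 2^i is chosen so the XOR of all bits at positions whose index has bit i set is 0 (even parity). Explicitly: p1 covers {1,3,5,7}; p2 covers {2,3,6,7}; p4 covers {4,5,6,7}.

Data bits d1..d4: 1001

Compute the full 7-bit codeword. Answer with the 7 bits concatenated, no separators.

Place data at non-parity positions: p1 p2 1 p4 0 0 1
p1 (pos 1,3,5,7): XOR of data positions = 1⊕0⊕1 = 0
p2 (pos 2,3,6,7): XOR of data positions = 1⊕0⊕1 = 0
p4 (pos 4,5,6,7): XOR of data positions = 0⊕0⊕1 = 1
Codeword: 0011001

0011001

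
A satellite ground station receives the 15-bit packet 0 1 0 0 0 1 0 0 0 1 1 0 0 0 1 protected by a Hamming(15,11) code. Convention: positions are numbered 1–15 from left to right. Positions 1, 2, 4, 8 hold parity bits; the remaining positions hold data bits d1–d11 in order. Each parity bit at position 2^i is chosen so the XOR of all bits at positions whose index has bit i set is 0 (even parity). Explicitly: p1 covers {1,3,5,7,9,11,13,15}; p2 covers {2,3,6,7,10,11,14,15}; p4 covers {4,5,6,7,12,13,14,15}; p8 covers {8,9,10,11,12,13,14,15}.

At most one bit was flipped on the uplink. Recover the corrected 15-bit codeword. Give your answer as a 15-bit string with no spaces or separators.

s1 (pos 1,3,5,7,9,11,13,15): 0⊕0⊕0⊕0⊕0⊕1⊕0⊕1 = 0
s2 (pos 2,3,6,7,10,11,14,15): 1⊕0⊕1⊕0⊕1⊕1⊕0⊕1 = 1
s4 (pos 4,5,6,7,12,13,14,15): 0⊕0⊕1⊕0⊕0⊕0⊕0⊕1 = 0
s8 (pos 8,9,10,11,12,13,14,15): 0⊕0⊕1⊕1⊕0⊕0⊕0⊕1 = 1
Syndrome s8…s1 = 1010 → error at position 10.
Flip position 10: 010001000110001 → 010001000010001

010001000010001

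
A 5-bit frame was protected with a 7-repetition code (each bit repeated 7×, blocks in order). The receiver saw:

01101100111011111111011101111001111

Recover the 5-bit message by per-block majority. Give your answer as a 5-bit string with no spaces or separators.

11111

Block 1 (0110110): 4 ones → 1
Block 2 (0111011): 5 ones → 1
Block 3 (1111110): 6 ones → 1
Block 4 (1110111): 6 ones → 1
Block 5 (1001111): 5 ones → 1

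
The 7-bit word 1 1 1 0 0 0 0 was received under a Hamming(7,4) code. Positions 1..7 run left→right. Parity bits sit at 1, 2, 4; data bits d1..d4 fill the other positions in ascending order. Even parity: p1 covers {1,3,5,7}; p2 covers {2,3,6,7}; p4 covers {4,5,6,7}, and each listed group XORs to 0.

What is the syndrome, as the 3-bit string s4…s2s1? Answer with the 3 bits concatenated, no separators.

000

s1 (pos 1,3,5,7): 1⊕1⊕0⊕0 = 0
s2 (pos 2,3,6,7): 1⊕1⊕0⊕0 = 0
s4 (pos 4,5,6,7): 0⊕0⊕0⊕0 = 0
Syndrome s4…s1 = 000 → no error.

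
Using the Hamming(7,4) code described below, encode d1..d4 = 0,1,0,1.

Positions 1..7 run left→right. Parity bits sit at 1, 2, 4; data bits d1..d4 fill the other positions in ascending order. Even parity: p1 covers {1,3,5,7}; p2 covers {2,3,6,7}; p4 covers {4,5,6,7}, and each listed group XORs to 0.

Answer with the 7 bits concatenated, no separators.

0100101

Place data at non-parity positions: p1 p2 0 p4 1 0 1
p1 (pos 1,3,5,7): XOR of data positions = 0⊕1⊕1 = 0
p2 (pos 2,3,6,7): XOR of data positions = 0⊕0⊕1 = 1
p4 (pos 4,5,6,7): XOR of data positions = 1⊕0⊕1 = 0
Codeword: 0100101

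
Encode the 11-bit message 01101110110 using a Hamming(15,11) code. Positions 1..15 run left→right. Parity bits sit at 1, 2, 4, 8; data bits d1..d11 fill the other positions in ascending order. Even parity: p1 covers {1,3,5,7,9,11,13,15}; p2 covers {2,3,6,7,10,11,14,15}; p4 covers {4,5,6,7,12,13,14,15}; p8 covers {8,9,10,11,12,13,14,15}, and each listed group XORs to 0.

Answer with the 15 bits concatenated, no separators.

000011011110110

Place data at non-parity positions: p1 p2 0 p4 1 1 0 p8 1 1 1 0 1 1 0
p1 (pos 1,3,5,7,9,11,13,15): XOR of data positions = 0⊕1⊕0⊕1⊕1⊕1⊕0 = 0
p2 (pos 2,3,6,7,10,11,14,15): XOR of data positions = 0⊕1⊕0⊕1⊕1⊕1⊕0 = 0
p4 (pos 4,5,6,7,12,13,14,15): XOR of data positions = 1⊕1⊕0⊕0⊕1⊕1⊕0 = 0
p8 (pos 8,9,10,11,12,13,14,15): XOR of data positions = 1⊕1⊕1⊕0⊕1⊕1⊕0 = 1
Codeword: 000011011110110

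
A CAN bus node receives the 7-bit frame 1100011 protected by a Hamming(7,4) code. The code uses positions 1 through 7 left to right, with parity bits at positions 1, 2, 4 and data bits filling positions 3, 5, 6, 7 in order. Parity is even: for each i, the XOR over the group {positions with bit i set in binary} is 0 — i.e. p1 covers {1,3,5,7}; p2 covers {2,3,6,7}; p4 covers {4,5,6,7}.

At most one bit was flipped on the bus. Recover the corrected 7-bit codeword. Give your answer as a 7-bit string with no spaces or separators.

s1 (pos 1,3,5,7): 1⊕0⊕0⊕1 = 0
s2 (pos 2,3,6,7): 1⊕0⊕1⊕1 = 1
s4 (pos 4,5,6,7): 0⊕0⊕1⊕1 = 0
Syndrome s4…s1 = 010 → error at position 2.
Flip position 2: 1100011 → 1000011

1000011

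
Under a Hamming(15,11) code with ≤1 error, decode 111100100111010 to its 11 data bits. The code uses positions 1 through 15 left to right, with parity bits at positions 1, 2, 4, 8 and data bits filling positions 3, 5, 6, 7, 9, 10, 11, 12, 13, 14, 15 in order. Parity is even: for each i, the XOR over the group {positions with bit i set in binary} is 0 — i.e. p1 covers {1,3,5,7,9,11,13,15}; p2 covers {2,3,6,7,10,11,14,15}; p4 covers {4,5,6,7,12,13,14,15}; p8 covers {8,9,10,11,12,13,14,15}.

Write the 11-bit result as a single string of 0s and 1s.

s1 (pos 1,3,5,7,9,11,13,15): 1⊕1⊕0⊕1⊕0⊕1⊕0⊕0 = 0
s2 (pos 2,3,6,7,10,11,14,15): 1⊕1⊕0⊕1⊕1⊕1⊕1⊕0 = 0
s4 (pos 4,5,6,7,12,13,14,15): 1⊕0⊕0⊕1⊕1⊕0⊕1⊕0 = 0
s8 (pos 8,9,10,11,12,13,14,15): 0⊕0⊕1⊕1⊕1⊕0⊕1⊕0 = 0
Syndrome s8…s1 = 0000 → no error.
Read data bits from positions 3,5,6,7,9,10,11,12,13,14,15: 10010111010

10010111010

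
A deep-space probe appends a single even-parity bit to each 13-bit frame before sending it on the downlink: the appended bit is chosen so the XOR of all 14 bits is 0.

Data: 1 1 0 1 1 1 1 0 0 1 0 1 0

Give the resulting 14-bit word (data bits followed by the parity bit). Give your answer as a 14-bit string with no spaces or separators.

11011110010100

XOR of the 13 data bits: 1⊕1⊕0⊕1⊕1⊕1⊕1⊕0⊕0⊕1⊕0⊕1⊕0 = 0
Parity bit = 0 (so all 14 bits XOR to 0).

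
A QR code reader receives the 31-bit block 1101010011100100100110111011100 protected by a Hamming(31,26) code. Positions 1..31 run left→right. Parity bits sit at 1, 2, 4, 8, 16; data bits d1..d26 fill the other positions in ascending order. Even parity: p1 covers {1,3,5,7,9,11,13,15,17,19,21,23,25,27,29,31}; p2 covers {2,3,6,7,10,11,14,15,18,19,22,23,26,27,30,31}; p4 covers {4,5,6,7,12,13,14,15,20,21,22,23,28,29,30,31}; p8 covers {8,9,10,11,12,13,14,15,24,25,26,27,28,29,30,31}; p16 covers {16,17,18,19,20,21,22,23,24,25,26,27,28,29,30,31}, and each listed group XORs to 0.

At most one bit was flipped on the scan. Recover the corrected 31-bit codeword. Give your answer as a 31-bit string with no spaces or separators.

1101010011100100100110111001100

s1 (pos 1,3,5,7,9,11,13,15,17,19,21,23,25,27,29,31): 1⊕0⊕0⊕0⊕1⊕1⊕0⊕0⊕1⊕0⊕1⊕1⊕1⊕1⊕1⊕0 = 1
s2 (pos 2,3,6,7,10,11,14,15,18,19,22,23,26,27,30,31): 1⊕0⊕1⊕0⊕1⊕1⊕1⊕0⊕0⊕0⊕0⊕1⊕0⊕1⊕0⊕0 = 1
s4 (pos 4,5,6,7,12,13,14,15,20,21,22,23,28,29,30,31): 1⊕0⊕1⊕0⊕0⊕0⊕1⊕0⊕1⊕1⊕0⊕1⊕1⊕1⊕0⊕0 = 0
s8 (pos 8,9,10,11,12,13,14,15,24,25,26,27,28,29,30,31): 0⊕1⊕1⊕1⊕0⊕0⊕1⊕0⊕1⊕1⊕0⊕1⊕1⊕1⊕0⊕0 = 1
s16 (pos 16,17,18,19,20,21,22,23,24,25,26,27,28,29,30,31): 0⊕1⊕0⊕0⊕1⊕1⊕0⊕1⊕1⊕1⊕0⊕1⊕1⊕1⊕0⊕0 = 1
Syndrome s16…s1 = 11011 → error at position 27.
Flip position 27: 1101010011100100100110111011100 → 1101010011100100100110111001100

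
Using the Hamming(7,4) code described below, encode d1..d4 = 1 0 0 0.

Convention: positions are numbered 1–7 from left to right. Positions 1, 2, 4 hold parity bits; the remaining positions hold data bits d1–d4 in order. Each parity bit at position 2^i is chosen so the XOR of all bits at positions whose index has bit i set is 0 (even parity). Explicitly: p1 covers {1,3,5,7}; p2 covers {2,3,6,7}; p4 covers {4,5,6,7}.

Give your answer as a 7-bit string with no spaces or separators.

Place data at non-parity positions: p1 p2 1 p4 0 0 0
p1 (pos 1,3,5,7): XOR of data positions = 1⊕0⊕0 = 1
p2 (pos 2,3,6,7): XOR of data positions = 1⊕0⊕0 = 1
p4 (pos 4,5,6,7): XOR of data positions = 0⊕0⊕0 = 0
Codeword: 1110000

1110000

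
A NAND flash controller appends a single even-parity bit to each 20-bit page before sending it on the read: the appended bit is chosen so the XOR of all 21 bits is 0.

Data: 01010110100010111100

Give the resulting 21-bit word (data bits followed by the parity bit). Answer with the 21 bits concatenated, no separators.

XOR of the 20 data bits: 0⊕1⊕0⊕1⊕0⊕1⊕1⊕0⊕1⊕0⊕0⊕0⊕1⊕0⊕1⊕1⊕1⊕1⊕0⊕0 = 0
Parity bit = 0 (so all 21 bits XOR to 0).

010101101000101111000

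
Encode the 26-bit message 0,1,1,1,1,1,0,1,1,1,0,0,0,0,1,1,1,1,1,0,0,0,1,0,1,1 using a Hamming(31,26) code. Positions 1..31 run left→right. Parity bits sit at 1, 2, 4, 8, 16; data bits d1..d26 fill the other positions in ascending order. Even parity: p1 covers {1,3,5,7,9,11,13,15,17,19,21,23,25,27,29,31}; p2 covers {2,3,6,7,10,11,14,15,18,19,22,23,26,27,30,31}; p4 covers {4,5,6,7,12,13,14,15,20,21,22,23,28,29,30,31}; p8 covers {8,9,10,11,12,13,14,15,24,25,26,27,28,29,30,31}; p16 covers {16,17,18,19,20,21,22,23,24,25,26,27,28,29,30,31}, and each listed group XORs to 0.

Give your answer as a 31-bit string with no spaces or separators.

Place data at non-parity positions: p1 p2 0 p4 1 1 1 p8 1 1 0 1 1 1 0 p16 0 0 0 1 1 1 1 1 0 0 0 1 0 1 1
p1 (pos 1,3,5,7,9,11,13,15,17,19,21,23,25,27,29,31): XOR of data positions = 0⊕1⊕1⊕1⊕0⊕1⊕0⊕0⊕0⊕1⊕1⊕0⊕0⊕0⊕1 = 1
p2 (pos 2,3,6,7,10,11,14,15,18,19,22,23,26,27,30,31): XOR of data positions = 0⊕1⊕1⊕1⊕0⊕1⊕0⊕0⊕0⊕1⊕1⊕0⊕0⊕1⊕1 = 0
p4 (pos 4,5,6,7,12,13,14,15,20,21,22,23,28,29,30,31): XOR of data positions = 1⊕1⊕1⊕1⊕1⊕1⊕0⊕1⊕1⊕1⊕1⊕1⊕0⊕1⊕1 = 1
p8 (pos 8,9,10,11,12,13,14,15,24,25,26,27,28,29,30,31): XOR of data positions = 1⊕1⊕0⊕1⊕1⊕1⊕0⊕1⊕0⊕0⊕0⊕1⊕0⊕1⊕1 = 1
p16 (pos 16,17,18,19,20,21,22,23,24,25,26,27,28,29,30,31): XOR of data positions = 0⊕0⊕0⊕1⊕1⊕1⊕1⊕1⊕0⊕0⊕0⊕1⊕0⊕1⊕1 = 0
Codeword: 1001111111011100000111110001011

1001111111011100000111110001011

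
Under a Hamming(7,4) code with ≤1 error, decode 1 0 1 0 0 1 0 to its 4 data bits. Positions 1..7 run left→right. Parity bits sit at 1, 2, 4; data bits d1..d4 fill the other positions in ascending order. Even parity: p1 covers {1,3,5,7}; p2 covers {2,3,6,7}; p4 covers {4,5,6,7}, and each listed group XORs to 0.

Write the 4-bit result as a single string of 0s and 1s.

s1 (pos 1,3,5,7): 1⊕1⊕0⊕0 = 0
s2 (pos 2,3,6,7): 0⊕1⊕1⊕0 = 0
s4 (pos 4,5,6,7): 0⊕0⊕1⊕0 = 1
Syndrome s4…s1 = 100 → error at position 4.
Flip position 4: 1010010 → 1011010
Read data bits from positions 3,5,6,7: 1010

1010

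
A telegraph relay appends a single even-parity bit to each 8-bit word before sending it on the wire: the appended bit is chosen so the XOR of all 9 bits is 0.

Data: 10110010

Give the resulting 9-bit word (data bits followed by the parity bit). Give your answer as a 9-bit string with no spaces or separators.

101100100

XOR of the 8 data bits: 1⊕0⊕1⊕1⊕0⊕0⊕1⊕0 = 0
Parity bit = 0 (so all 9 bits XOR to 0).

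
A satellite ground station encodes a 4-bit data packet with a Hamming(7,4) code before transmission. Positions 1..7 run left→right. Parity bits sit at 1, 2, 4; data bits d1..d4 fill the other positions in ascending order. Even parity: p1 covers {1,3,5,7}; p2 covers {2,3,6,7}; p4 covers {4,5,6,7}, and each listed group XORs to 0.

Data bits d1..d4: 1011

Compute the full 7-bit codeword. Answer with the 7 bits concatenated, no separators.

Place data at non-parity positions: p1 p2 1 p4 0 1 1
p1 (pos 1,3,5,7): XOR of data positions = 1⊕0⊕1 = 0
p2 (pos 2,3,6,7): XOR of data positions = 1⊕1⊕1 = 1
p4 (pos 4,5,6,7): XOR of data positions = 0⊕1⊕1 = 0
Codeword: 0110011

0110011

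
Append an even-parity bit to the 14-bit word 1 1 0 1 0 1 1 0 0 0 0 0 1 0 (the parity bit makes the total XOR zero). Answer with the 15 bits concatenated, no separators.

110101100000100

XOR of the 14 data bits: 1⊕1⊕0⊕1⊕0⊕1⊕1⊕0⊕0⊕0⊕0⊕0⊕1⊕0 = 0
Parity bit = 0 (so all 15 bits XOR to 0).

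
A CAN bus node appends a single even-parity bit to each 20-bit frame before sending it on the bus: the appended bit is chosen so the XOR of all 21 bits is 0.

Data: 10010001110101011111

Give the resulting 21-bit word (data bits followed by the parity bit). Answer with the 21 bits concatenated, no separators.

100100011101010111110

XOR of the 20 data bits: 1⊕0⊕0⊕1⊕0⊕0⊕0⊕1⊕1⊕1⊕0⊕1⊕0⊕1⊕0⊕1⊕1⊕1⊕1⊕1 = 0
Parity bit = 0 (so all 21 bits XOR to 0).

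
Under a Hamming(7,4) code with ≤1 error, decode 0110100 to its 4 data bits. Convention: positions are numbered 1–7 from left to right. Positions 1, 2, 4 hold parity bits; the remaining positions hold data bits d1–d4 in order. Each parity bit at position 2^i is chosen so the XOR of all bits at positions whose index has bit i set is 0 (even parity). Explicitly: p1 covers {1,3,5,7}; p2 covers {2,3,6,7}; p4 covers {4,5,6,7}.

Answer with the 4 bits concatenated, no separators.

s1 (pos 1,3,5,7): 0⊕1⊕1⊕0 = 0
s2 (pos 2,3,6,7): 1⊕1⊕0⊕0 = 0
s4 (pos 4,5,6,7): 0⊕1⊕0⊕0 = 1
Syndrome s4…s1 = 100 → error at position 4.
Flip position 4: 0110100 → 0111100
Read data bits from positions 3,5,6,7: 1100

1100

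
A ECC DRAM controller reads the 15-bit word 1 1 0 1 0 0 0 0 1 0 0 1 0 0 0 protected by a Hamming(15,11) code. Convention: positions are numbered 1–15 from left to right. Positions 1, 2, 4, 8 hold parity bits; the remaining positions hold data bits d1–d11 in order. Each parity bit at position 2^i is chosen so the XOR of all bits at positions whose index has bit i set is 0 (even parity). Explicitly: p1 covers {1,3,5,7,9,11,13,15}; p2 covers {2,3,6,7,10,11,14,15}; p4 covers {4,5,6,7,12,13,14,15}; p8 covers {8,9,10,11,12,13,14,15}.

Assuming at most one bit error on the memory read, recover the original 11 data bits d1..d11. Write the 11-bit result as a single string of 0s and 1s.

s1 (pos 1,3,5,7,9,11,13,15): 1⊕0⊕0⊕0⊕1⊕0⊕0⊕0 = 0
s2 (pos 2,3,6,7,10,11,14,15): 1⊕0⊕0⊕0⊕0⊕0⊕0⊕0 = 1
s4 (pos 4,5,6,7,12,13,14,15): 1⊕0⊕0⊕0⊕1⊕0⊕0⊕0 = 0
s8 (pos 8,9,10,11,12,13,14,15): 0⊕1⊕0⊕0⊕1⊕0⊕0⊕0 = 0
Syndrome s8…s1 = 0010 → error at position 2.
Flip position 2: 110100001001000 → 100100001001000
Read data bits from positions 3,5,6,7,9,10,11,12,13,14,15: 00001001000

00001001000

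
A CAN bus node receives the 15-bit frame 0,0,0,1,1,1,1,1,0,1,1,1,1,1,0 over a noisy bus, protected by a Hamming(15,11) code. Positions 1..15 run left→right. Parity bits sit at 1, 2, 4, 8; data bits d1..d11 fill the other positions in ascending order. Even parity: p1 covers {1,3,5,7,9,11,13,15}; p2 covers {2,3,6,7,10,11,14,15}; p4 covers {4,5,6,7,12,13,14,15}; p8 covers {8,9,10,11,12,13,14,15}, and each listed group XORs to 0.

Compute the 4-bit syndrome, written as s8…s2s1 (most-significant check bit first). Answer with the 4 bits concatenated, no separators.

0110

s1 (pos 1,3,5,7,9,11,13,15): 0⊕0⊕1⊕1⊕0⊕1⊕1⊕0 = 0
s2 (pos 2,3,6,7,10,11,14,15): 0⊕0⊕1⊕1⊕1⊕1⊕1⊕0 = 1
s4 (pos 4,5,6,7,12,13,14,15): 1⊕1⊕1⊕1⊕1⊕1⊕1⊕0 = 1
s8 (pos 8,9,10,11,12,13,14,15): 1⊕0⊕1⊕1⊕1⊕1⊕1⊕0 = 0
Syndrome s8…s1 = 0110 → error at position 6.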